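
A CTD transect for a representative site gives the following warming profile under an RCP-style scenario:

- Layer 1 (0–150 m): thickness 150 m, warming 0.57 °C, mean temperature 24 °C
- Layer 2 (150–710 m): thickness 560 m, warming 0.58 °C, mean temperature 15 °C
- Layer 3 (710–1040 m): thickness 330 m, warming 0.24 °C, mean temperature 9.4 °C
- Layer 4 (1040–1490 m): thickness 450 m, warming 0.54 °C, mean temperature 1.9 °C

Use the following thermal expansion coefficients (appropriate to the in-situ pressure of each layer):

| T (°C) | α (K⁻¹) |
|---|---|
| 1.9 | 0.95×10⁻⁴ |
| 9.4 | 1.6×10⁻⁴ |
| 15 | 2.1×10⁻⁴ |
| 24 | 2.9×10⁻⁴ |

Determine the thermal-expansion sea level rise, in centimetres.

Layer 1 at 24 °C → α = 2.9×10⁻⁴ K⁻¹
Layer 2 at 15 °C → α = 2.1×10⁻⁴ K⁻¹
Layer 3 at 9.4 °C → α = 1.6×10⁻⁴ K⁻¹
Layer 4 at 1.9 °C → α = 0.95×10⁻⁴ K⁻¹
0–150 m: 150 × 0.57 × 2.9×10⁻⁴ = 0.024795 m
2.1×10⁻⁴ × 560 × 0.58 = 0.068208 m
1.6×10⁻⁴ × 330 × 0.24 = 0.012672 m
1040–1490 m: 0.54 × 0.95×10⁻⁴ × 450 = 0.023085 m
Δh = 0.024795 + 0.068208 + 0.012672 + 0.023085 = 0.12876 m ≈ 12.9 cm

12.9 cm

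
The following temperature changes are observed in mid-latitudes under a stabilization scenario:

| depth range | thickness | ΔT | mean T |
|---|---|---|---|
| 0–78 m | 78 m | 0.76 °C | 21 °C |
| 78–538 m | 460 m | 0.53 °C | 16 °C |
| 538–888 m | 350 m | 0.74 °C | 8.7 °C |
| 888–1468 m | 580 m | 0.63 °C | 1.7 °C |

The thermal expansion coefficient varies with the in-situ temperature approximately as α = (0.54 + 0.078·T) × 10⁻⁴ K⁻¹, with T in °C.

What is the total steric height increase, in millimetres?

113 mm

Layer 1: α = (0.54 + 0.078×21)×10⁻⁴ = 2.178×10⁻⁴ K⁻¹
Layer 2: α = (0.54 + 0.078×16)×10⁻⁴ = 1.788×10⁻⁴ K⁻¹
Layer 3: α = (0.54 + 0.078×8.7)×10⁻⁴ = 1.2186×10⁻⁴ K⁻¹
Layer 4: α = (0.54 + 0.078×1.7)×10⁻⁴ = 0.6726×10⁻⁴ K⁻¹
Layer 1: 0.76 × 2.178×10⁻⁴ × 78 = 0.012911184 m
Layer 2: 1.788×10⁻⁴ × 0.53 × 460 = 0.04359144 m
Layer 3: 1.2186×10⁻⁴ × 350 × 0.74 = 0.03156174 m
580 × 0.6726×10⁻⁴ × 0.63 = 0.024576804 m
Δh = 0.012911184 + 0.04359144 + 0.03156174 + 0.024576804 = 0.112641168 m ≈ 113 mm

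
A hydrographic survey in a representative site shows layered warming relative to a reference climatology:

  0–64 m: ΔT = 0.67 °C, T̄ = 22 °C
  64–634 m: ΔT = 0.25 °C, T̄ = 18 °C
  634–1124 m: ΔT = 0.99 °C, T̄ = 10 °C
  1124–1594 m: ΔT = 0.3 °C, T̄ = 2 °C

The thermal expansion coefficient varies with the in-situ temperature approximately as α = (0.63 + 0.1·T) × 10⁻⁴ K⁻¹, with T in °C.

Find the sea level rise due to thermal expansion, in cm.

Layer 1: α = (0.63 + 0.1×22)×10⁻⁴ = 2.83×10⁻⁴ K⁻¹
Layer 2: α = (0.63 + 0.1×18)×10⁻⁴ = 2.43×10⁻⁴ K⁻¹
Layer 3: α = (0.63 + 0.1×10)×10⁻⁴ = 1.63×10⁻⁴ K⁻¹
Layer 4: α = (0.63 + 0.1×2)×10⁻⁴ = 0.83×10⁻⁴ K⁻¹
Layer 1: 2.83×10⁻⁴ × 64 × 0.67 = 0.01213504 m
64–634 m: 0.25 × 570 × 2.43×10⁻⁴ = 0.0346275 m
Layer 3: 1.63×10⁻⁴ × 0.99 × 490 = 0.0790713 m
Layer 4: 470 × 0.83×10⁻⁴ × 0.3 = 0.011703 m
Δh = 0.01213504 + 0.0346275 + 0.0790713 + 0.011703 = 0.13753684 m ≈ 13.8 cm

about 13.8 cm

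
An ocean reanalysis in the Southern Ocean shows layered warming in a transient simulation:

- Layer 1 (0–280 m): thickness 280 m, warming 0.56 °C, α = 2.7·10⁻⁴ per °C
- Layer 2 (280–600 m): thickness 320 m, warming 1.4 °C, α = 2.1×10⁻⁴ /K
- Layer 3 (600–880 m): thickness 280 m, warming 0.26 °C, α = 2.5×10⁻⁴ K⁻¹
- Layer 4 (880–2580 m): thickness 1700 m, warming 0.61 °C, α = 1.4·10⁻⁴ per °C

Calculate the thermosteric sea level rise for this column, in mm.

300 mm

Layer 1: 0.56 × 2.7×10⁻⁴ × 280 = 0.042336 m
Layer 2: 1.4 × 2.1×10⁻⁴ × 320 = 0.09408 m
2.5×10⁻⁴ × 280 × 0.26 = 0.01820 m
880–2580 m: 1.4×10⁻⁴ × 1700 × 0.61 = 0.14518 m
Δh = 0.042336 + 0.09408 + 0.01820 + 0.14518 = 0.299796 m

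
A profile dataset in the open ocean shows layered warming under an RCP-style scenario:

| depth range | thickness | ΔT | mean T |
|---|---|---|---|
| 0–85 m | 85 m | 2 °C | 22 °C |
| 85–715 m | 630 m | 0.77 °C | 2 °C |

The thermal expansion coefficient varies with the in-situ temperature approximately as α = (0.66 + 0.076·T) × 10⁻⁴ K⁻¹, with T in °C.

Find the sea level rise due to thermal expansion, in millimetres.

Δh ≈ 79 mm

Layer 1: α = (0.66 + 0.076×22)×10⁻⁴ = 2.332×10⁻⁴ K⁻¹
Layer 2: α = (0.66 + 0.076×2)×10⁻⁴ = 0.812×10⁻⁴ K⁻¹
0–85 m: 2.332×10⁻⁴ × 2 × 85 = 0.039644 m
630 × 0.77 × 0.812×10⁻⁴ = 0.03939012 m
Δh = 0.039644 + 0.03939012 = 0.07903412 m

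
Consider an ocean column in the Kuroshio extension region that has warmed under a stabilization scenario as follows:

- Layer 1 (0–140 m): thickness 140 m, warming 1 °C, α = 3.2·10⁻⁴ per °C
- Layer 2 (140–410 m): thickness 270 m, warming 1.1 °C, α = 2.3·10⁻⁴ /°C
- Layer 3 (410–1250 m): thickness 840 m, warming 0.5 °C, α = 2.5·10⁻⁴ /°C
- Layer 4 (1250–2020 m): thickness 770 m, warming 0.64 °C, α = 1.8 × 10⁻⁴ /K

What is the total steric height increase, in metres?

0.307 m of thermosteric rise

Layer 1: 1 × 3.2×10⁻⁴ × 140 = 0.04480 m
1.1 × 270 × 2.3×10⁻⁴ = 0.06831 m
Layer 3: 840 × 0.5 × 2.5×10⁻⁴ = 0.10500 m
1250–2020 m: 770 × 0.64 × 1.8×10⁻⁴ = 0.088704 m
Δh = 0.04480 + 0.06831 + 0.10500 + 0.088704 = 0.306814 m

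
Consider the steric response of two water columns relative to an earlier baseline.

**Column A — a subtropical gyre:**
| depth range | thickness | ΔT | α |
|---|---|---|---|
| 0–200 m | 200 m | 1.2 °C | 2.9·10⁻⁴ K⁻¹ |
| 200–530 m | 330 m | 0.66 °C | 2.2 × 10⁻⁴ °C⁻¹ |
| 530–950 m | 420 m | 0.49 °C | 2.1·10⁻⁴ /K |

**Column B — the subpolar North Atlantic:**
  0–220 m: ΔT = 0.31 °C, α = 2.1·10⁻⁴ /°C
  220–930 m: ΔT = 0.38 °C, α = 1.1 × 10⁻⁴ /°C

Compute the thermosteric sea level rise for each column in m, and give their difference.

A: 0.16 m; B: 0.044 m; difference 0.12 m

A 0–200 m: 1.2 × 200 × 2.9×10⁻⁴ = 0.06960 m
A 200–530 m: 2.2×10⁻⁴ × 0.66 × 330 = 0.047916 m
A 2.1×10⁻⁴ × 420 × 0.49 = 0.043218 m
A total: 0.160734 m
B 0–220 m: 2.1×10⁻⁴ × 0.31 × 220 = 0.014322 m
B 1.1×10⁻⁴ × 0.38 × 710 = 0.029678 m
B total: 0.04400 m
Difference: 0.160734 − 0.04400 = 0.116734 m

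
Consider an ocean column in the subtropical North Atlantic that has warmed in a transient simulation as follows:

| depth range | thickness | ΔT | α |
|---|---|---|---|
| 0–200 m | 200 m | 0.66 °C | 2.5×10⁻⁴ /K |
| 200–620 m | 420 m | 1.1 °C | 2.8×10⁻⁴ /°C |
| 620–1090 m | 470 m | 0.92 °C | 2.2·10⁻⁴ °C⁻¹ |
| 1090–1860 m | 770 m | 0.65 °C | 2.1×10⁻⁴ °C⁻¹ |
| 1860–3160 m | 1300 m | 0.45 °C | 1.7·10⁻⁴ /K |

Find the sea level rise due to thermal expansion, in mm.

200 × 0.66 × 2.5×10⁻⁴ = 0.03300 m
Layer 2: 2.8×10⁻⁴ × 420 × 1.1 = 0.12936 m
Layer 3: 2.2×10⁻⁴ × 470 × 0.92 = 0.095128 m
1090–1860 m: 2.1×10⁻⁴ × 0.65 × 770 = 0.105105 m
1860–3160 m: 0.45 × 1300 × 1.7×10⁻⁴ = 0.09945 m
Δh = 0.03300 + 0.12936 + 0.095128 + 0.105105 + 0.09945 = 0.462043 m ≈ 460 mm

460 mm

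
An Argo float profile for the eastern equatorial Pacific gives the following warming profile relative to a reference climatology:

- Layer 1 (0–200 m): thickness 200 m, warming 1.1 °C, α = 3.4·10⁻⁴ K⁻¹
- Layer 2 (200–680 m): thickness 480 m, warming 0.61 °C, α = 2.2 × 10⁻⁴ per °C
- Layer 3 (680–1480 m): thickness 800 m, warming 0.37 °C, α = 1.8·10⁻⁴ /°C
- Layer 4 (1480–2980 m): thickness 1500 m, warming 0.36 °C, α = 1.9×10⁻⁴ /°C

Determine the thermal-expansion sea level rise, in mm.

1.1 × 200 × 3.4×10⁻⁴ = 0.07480 m
Layer 2: 480 × 2.2×10⁻⁴ × 0.61 = 0.064416 m
800 × 0.37 × 1.8×10⁻⁴ = 0.05328 m
1480–2980 m: 1.9×10⁻⁴ × 0.36 × 1500 = 0.10260 m
Δh = 0.07480 + 0.064416 + 0.05328 + 0.10260 = 0.295096 m

295 mm of thermosteric rise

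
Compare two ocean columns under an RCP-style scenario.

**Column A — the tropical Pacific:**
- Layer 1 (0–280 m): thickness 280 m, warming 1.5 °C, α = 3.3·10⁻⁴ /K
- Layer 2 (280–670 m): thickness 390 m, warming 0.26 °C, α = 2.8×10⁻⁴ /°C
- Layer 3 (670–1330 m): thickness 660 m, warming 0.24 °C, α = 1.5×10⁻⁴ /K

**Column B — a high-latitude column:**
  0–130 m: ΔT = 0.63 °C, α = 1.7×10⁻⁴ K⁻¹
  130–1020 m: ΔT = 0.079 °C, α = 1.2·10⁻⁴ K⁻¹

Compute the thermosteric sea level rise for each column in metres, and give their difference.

A 0–280 m: 3.3×10⁻⁴ × 280 × 1.5 = 0.13860 m
A Layer 2: 2.8×10⁻⁴ × 0.26 × 390 = 0.028392 m
A Layer 3: 0.24 × 1.5×10⁻⁴ × 660 = 0.02376 m
A total: 0.190752 m
B 0–130 m: 1.7×10⁻⁴ × 130 × 0.63 = 0.013923 m
B Layer 2: 890 × 0.079 × 1.2×10⁻⁴ = 0.0084372 m
B total: 0.0223602 m
Difference: 0.190752 − 0.0223602 = 0.1683918 m

A: 0.19 m; B: 0.022 m; difference 0.17 m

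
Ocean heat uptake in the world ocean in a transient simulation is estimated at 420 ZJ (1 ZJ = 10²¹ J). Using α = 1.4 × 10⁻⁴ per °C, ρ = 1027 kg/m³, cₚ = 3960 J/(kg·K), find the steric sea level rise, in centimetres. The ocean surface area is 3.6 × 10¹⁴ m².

Per unit area: Q = 420×10²¹ / (3.6×10¹⁴) ≈ 1.167×10⁹ J/m²
Δh = αQ/(ρcₚ) = 1.4×10⁻⁴ × 1.167×10⁹ / (1027 × 3960) ≈ 0.040173 m

Δh ≈ 4.02 cm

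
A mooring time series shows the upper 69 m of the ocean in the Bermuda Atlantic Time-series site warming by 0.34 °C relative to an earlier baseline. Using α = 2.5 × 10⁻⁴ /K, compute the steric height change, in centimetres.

Δh = αΔT·H = 2.5×10⁻⁴ × 0.34 × 69 = 0.005865 m

about 0.59 cm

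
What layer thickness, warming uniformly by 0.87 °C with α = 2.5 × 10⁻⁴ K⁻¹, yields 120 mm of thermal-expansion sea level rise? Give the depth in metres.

H = Δh/(αΔT) = 0.12 / (2.5×10⁻⁴ × 0.87) ≈ 551.7 m

552 m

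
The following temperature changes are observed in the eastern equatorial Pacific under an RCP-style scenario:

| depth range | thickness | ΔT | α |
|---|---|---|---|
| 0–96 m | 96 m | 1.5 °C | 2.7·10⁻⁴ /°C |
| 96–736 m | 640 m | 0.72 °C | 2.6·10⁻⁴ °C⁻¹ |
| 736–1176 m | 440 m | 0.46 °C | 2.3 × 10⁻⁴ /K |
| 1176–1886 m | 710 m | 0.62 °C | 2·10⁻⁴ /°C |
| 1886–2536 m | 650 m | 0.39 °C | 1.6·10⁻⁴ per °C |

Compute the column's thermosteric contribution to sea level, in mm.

334 mm

0–96 m: 2.7×10⁻⁴ × 96 × 1.5 = 0.03888 m
640 × 2.6×10⁻⁴ × 0.72 = 0.119808 m
0.46 × 440 × 2.3×10⁻⁴ = 0.046552 m
1176–1886 m: 710 × 0.62 × 2×10⁻⁴ = 0.08804 m
1886–2536 m: 0.39 × 1.6×10⁻⁴ × 650 = 0.04056 m
Δh = 0.03888 + 0.119808 + 0.046552 + 0.08804 + 0.04056 = 0.33384 m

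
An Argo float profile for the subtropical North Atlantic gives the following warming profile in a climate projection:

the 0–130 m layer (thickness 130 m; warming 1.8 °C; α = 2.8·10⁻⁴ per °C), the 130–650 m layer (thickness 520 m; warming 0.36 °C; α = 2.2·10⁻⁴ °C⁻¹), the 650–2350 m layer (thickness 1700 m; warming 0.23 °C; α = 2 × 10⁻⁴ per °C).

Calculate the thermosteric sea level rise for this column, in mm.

Layer 1: 1.8 × 2.8×10⁻⁴ × 130 = 0.06552 m
520 × 2.2×10⁻⁴ × 0.36 = 0.041184 m
650–2350 m: 1700 × 0.23 × 2×10⁻⁴ = 0.07820 m
Δh = 0.06552 + 0.041184 + 0.07820 = 0.184904 m

about 180 mm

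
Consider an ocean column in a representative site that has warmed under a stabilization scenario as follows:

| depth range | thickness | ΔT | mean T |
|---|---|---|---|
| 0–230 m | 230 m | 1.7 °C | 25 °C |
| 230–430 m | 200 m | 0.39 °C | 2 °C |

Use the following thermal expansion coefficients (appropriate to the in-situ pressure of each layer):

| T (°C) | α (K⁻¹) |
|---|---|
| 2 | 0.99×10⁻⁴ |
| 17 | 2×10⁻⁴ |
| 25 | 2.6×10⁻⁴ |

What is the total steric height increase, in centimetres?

10.9 cm

Layer 1 at 25 °C → α = 2.6×10⁻⁴ K⁻¹
Layer 2 at 2 °C → α = 0.99×10⁻⁴ K⁻¹
2.6×10⁻⁴ × 1.7 × 230 = 0.10166 m
Layer 2: 0.39 × 200 × 0.99×10⁻⁴ = 0.007722 m
Δh = 0.10166 + 0.007722 = 0.109382 m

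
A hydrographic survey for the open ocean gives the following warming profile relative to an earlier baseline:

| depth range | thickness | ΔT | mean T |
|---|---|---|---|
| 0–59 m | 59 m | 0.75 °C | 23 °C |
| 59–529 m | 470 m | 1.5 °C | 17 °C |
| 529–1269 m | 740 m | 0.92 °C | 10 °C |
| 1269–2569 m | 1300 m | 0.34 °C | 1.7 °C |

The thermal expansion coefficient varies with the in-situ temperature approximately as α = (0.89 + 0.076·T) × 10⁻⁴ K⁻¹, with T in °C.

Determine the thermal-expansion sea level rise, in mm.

Layer 1: α = (0.89 + 0.076×23)×10⁻⁴ = 2.638×10⁻⁴ K⁻¹
Layer 2: α = (0.89 + 0.076×17)×10⁻⁴ = 2.182×10⁻⁴ K⁻¹
Layer 3: α = (0.89 + 0.076×10)×10⁻⁴ = 1.65×10⁻⁴ K⁻¹
Layer 4: α = (0.89 + 0.076×1.7)×10⁻⁴ = 1.0192×10⁻⁴ K⁻¹
0.75 × 2.638×10⁻⁴ × 59 = 0.01167315 m
2.182×10⁻⁴ × 1.5 × 470 = 0.153831 m
Layer 3: 740 × 1.65×10⁻⁴ × 0.92 = 0.112332 m
1.0192×10⁻⁴ × 1300 × 0.34 = 0.04504864 m
Δh = 0.01167315 + 0.153831 + 0.112332 + 0.04504864 = 0.32288479 m

Δh = 320 mm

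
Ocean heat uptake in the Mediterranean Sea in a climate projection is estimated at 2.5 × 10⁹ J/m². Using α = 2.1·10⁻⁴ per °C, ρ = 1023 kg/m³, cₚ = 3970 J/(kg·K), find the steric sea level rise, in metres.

Δh = αQ/(ρcₚ) = 2.1×10⁻⁴ × 2.5×10⁹ / (1023 × 3970) ≈ 0.12927 m

Δh ≈ 0.13 m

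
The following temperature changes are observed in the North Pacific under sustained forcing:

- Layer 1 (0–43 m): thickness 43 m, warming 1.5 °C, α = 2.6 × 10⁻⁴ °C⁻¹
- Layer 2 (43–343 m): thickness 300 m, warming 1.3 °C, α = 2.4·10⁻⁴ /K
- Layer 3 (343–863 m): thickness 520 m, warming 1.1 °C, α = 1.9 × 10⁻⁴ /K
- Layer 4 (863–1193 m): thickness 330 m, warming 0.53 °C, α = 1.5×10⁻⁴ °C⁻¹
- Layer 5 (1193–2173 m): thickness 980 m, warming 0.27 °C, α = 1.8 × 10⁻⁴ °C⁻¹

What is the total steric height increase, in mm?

Δh = 293 mm

1.5 × 2.6×10⁻⁴ × 43 = 0.01677 m
1.3 × 300 × 2.4×10⁻⁴ = 0.09360 m
343–863 m: 1.1 × 520 × 1.9×10⁻⁴ = 0.10868 m
Layer 4: 0.53 × 1.5×10⁻⁴ × 330 = 0.026235 m
1193–2173 m: 980 × 0.27 × 1.8×10⁻⁴ = 0.047628 m
Δh = 0.01677 + 0.09360 + 0.10868 + 0.026235 + 0.047628 = 0.292913 m ≈ 293 mm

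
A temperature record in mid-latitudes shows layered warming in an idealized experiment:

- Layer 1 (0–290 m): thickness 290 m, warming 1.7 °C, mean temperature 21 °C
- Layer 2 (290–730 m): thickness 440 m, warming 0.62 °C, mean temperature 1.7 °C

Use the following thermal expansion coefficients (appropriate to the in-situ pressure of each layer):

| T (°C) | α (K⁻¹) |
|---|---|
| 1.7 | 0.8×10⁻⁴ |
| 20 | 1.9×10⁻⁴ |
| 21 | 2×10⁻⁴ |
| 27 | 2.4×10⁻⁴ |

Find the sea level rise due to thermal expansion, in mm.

Layer 1 at 21 °C → α = 2×10⁻⁴ K⁻¹
Layer 2 at 1.7 °C → α = 0.8×10⁻⁴ K⁻¹
2×10⁻⁴ × 290 × 1.7 = 0.09860 m
290–730 m: 0.8×10⁻⁴ × 440 × 0.62 = 0.021824 m
Δh = 0.09860 + 0.021824 = 0.120424 m ≈ 120 mm

about 120 mm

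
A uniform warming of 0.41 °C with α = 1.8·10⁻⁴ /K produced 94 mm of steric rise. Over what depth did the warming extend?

1270 m

H = Δh/(αΔT) = 0.094 / (1.8×10⁻⁴ × 0.41) ≈ 1274 m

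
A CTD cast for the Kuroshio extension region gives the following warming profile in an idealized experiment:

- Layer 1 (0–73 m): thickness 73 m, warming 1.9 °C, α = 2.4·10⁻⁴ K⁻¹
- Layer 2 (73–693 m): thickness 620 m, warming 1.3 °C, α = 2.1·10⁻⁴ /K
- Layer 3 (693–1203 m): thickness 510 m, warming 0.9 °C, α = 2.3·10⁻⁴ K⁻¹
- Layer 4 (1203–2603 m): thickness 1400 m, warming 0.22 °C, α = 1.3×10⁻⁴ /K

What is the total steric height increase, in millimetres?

0–73 m: 1.9 × 2.4×10⁻⁴ × 73 = 0.033288 m
2.1×10⁻⁴ × 1.3 × 620 = 0.16926 m
693–1203 m: 2.3×10⁻⁴ × 510 × 0.9 = 0.10557 m
Layer 4: 1.3×10⁻⁴ × 1400 × 0.22 = 0.04004 m
Δh = 0.033288 + 0.16926 + 0.10557 + 0.04004 = 0.348158 m

348 mm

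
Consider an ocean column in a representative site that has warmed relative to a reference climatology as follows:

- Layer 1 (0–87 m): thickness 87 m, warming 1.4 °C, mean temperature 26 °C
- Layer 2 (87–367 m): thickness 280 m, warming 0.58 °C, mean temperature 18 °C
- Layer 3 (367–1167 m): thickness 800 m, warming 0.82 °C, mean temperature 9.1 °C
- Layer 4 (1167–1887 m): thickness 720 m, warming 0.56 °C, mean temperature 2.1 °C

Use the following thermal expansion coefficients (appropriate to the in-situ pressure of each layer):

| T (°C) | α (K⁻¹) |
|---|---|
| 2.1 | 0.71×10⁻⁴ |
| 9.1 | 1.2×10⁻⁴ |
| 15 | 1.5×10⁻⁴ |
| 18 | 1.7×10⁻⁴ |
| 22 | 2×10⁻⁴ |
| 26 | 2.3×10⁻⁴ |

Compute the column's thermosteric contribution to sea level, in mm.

Layer 1 at 26 °C → α = 2.3×10⁻⁴ K⁻¹
Layer 2 at 18 °C → α = 1.7×10⁻⁴ K⁻¹
Layer 3 at 9.1 °C → α = 1.2×10⁻⁴ K⁻¹
Layer 4 at 2.1 °C → α = 0.71×10⁻⁴ K⁻¹
87 × 1.4 × 2.3×10⁻⁴ = 0.028014 m
280 × 0.58 × 1.7×10⁻⁴ = 0.027608 m
367–1167 m: 800 × 1.2×10⁻⁴ × 0.82 = 0.07872 m
Layer 4: 0.71×10⁻⁴ × 0.56 × 720 = 0.0286272 m
Δh = 0.028014 + 0.027608 + 0.07872 + 0.0286272 = 0.1629692 m

Δh ≈ 163 mm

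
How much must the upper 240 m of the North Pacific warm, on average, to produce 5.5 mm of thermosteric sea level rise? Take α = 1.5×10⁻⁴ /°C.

about 0.153 K

ΔT = Δh/(αH) = 0.0055 / (1.5×10⁻⁴ × 240) ≈ 0.1528 K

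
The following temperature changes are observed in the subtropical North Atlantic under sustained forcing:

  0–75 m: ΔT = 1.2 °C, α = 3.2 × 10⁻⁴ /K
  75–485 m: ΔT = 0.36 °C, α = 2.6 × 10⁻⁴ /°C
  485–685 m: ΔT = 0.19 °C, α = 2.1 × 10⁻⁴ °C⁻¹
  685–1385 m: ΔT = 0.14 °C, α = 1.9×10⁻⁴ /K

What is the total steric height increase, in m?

0.094 m

0–75 m: 1.2 × 75 × 3.2×10⁻⁴ = 0.02880 m
75–485 m: 2.6×10⁻⁴ × 410 × 0.36 = 0.038376 m
Layer 3: 2.1×10⁻⁴ × 200 × 0.19 = 0.00798 m
Layer 4: 700 × 1.9×10⁻⁴ × 0.14 = 0.01862 m
Δh = 0.02880 + 0.038376 + 0.00798 + 0.01862 = 0.093776 m ≈ 0.094 m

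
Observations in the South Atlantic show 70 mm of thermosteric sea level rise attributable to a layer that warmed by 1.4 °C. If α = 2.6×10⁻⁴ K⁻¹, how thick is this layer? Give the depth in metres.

H = Δh/(αΔT) = 0.07 / (2.6×10⁻⁴ × 1.4) ≈ 192.3 m

H ≈ 192 m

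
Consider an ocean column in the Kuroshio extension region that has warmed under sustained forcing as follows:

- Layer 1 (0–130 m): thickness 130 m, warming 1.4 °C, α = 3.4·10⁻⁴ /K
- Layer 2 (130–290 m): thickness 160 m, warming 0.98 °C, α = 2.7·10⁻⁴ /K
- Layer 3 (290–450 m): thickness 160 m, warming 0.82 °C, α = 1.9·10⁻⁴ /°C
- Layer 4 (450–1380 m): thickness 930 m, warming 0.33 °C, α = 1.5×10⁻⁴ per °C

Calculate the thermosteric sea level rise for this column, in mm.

Layer 1: 3.4×10⁻⁴ × 130 × 1.4 = 0.06188 m
Layer 2: 0.98 × 160 × 2.7×10⁻⁴ = 0.042336 m
Layer 3: 160 × 0.82 × 1.9×10⁻⁴ = 0.024928 m
450–1380 m: 930 × 1.5×10⁻⁴ × 0.33 = 0.046035 m
Δh = 0.06188 + 0.042336 + 0.024928 + 0.046035 = 0.175179 m

about 180 mm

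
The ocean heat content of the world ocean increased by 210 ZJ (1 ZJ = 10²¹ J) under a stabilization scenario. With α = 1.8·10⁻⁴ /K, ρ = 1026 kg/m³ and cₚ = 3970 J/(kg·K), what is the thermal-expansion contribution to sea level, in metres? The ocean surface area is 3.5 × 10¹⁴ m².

Δh ≈ 0.0265 m

Per unit area: Q = 210×10²¹ / (3.5×10¹⁴) = 6×10⁸ J/m²
Δh = αQ/(ρcₚ) = 1.8×10⁻⁴ × 6×10⁸ / (1026 × 3970) ≈ 0.026515 m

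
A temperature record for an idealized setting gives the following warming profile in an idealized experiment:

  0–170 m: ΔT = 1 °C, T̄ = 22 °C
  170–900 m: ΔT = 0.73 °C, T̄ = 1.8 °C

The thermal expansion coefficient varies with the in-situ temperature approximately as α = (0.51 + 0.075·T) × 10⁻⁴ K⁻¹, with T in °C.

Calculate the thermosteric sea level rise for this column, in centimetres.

Layer 1: α = (0.51 + 0.075×22)×10⁻⁴ = 2.16×10⁻⁴ K⁻¹
Layer 2: α = (0.51 + 0.075×1.8)×10⁻⁴ = 0.645×10⁻⁴ K⁻¹
0–170 m: 1 × 170 × 2.16×10⁻⁴ = 0.03672 m
0.73 × 0.645×10⁻⁴ × 730 = 0.03437205 m
Δh = 0.03672 + 0.03437205 = 0.07109205 m

7.11 cm of thermosteric rise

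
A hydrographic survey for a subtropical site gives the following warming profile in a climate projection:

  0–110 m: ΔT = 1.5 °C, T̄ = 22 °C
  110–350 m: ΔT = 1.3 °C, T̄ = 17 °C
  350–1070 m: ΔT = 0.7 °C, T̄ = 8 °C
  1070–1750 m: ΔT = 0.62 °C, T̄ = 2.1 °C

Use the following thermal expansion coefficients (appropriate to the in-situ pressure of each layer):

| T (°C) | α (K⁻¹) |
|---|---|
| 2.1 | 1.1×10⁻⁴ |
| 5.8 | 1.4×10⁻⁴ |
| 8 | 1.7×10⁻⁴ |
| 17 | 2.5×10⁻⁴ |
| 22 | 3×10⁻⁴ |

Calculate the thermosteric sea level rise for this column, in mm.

Layer 1 at 22 °C → α = 3×10⁻⁴ K⁻¹
Layer 2 at 17 °C → α = 2.5×10⁻⁴ K⁻¹
Layer 3 at 8 °C → α = 1.7×10⁻⁴ K⁻¹
Layer 4 at 2.1 °C → α = 1.1×10⁻⁴ K⁻¹
Layer 1: 3×10⁻⁴ × 1.5 × 110 = 0.04950 m
240 × 2.5×10⁻⁴ × 1.3 = 0.07800 m
1.7×10⁻⁴ × 0.7 × 720 = 0.08568 m
Layer 4: 0.62 × 1.1×10⁻⁴ × 680 = 0.046376 m
Δh = 0.04950 + 0.07800 + 0.08568 + 0.046376 = 0.259556 m ≈ 260 mm

about 260 mm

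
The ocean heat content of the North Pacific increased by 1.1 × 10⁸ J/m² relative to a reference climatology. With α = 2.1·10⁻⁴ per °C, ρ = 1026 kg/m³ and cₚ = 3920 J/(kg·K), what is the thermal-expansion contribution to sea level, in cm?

Δh = αQ/(ρcₚ) = 2.1×10⁻⁴ × 1.1×10⁸ / (1026 × 3920) ≈ 0.0057435 m

0.57 cm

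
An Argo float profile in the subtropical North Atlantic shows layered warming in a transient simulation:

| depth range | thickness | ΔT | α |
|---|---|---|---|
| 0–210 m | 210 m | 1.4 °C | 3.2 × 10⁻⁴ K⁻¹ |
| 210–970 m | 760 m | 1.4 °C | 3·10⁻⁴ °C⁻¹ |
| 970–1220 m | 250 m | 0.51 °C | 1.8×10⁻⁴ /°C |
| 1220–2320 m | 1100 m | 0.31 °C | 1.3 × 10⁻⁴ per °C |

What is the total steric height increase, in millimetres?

Δh = 481 mm

0–210 m: 3.2×10⁻⁴ × 1.4 × 210 = 0.09408 m
Layer 2: 3×10⁻⁴ × 1.4 × 760 = 0.31920 m
970–1220 m: 1.8×10⁻⁴ × 250 × 0.51 = 0.02295 m
1220–2320 m: 1.3×10⁻⁴ × 1100 × 0.31 = 0.04433 m
Δh = 0.09408 + 0.31920 + 0.02295 + 0.04433 = 0.48056 m ≈ 481 mm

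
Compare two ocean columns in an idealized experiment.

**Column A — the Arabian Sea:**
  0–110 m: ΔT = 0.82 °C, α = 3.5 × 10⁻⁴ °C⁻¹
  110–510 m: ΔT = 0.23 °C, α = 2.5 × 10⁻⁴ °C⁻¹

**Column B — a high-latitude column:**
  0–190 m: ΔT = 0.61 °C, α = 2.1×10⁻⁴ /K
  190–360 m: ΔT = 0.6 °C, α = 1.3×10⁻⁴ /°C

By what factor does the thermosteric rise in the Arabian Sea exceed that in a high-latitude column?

A 0–110 m: 110 × 0.82 × 3.5×10⁻⁴ = 0.03157 m
A Layer 2: 400 × 0.23 × 2.5×10⁻⁴ = 0.02300 m
A total: 0.05457 m
B Layer 1: 190 × 0.61 × 2.1×10⁻⁴ = 0.024339 m
B 1.3×10⁻⁴ × 170 × 0.6 = 0.01326 m
B total: 0.037599 m
Ratio: 0.05457 / 0.037599 ≈ 1.451

1.5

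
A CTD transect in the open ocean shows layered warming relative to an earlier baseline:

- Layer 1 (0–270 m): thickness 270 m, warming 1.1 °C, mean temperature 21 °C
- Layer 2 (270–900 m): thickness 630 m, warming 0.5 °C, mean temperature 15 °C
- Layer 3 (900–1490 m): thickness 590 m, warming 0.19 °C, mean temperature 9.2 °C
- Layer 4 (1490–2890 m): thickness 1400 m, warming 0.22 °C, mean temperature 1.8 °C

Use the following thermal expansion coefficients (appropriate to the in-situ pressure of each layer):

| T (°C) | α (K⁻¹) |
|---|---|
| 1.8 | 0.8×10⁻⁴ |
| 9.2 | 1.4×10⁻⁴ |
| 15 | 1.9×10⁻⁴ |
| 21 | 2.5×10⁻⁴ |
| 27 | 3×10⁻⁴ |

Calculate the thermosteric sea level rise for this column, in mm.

174 mm of thermosteric rise

Layer 1 at 21 °C → α = 2.5×10⁻⁴ K⁻¹
Layer 2 at 15 °C → α = 1.9×10⁻⁴ K⁻¹
Layer 3 at 9.2 °C → α = 1.4×10⁻⁴ K⁻¹
Layer 4 at 1.8 °C → α = 0.8×10⁻⁴ K⁻¹
Layer 1: 2.5×10⁻⁴ × 270 × 1.1 = 0.07425 m
Layer 2: 630 × 0.5 × 1.9×10⁻⁴ = 0.05985 m
Layer 3: 1.4×10⁻⁴ × 590 × 0.19 = 0.015694 m
1490–2890 m: 1400 × 0.22 × 0.8×10⁻⁴ = 0.02464 m
Δh = 0.07425 + 0.05985 + 0.015694 + 0.02464 = 0.174434 m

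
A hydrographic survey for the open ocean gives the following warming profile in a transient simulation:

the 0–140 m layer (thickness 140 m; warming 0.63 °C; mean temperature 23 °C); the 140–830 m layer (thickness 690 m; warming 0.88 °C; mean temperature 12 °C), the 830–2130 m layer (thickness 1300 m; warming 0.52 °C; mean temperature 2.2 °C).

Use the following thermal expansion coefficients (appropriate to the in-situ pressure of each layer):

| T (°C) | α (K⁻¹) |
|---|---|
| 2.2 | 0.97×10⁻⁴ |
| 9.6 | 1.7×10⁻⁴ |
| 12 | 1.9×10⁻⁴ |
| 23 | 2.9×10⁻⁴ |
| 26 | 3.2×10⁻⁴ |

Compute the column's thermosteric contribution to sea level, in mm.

210 mm

Layer 1 at 23 °C → α = 2.9×10⁻⁴ K⁻¹
Layer 2 at 12 °C → α = 1.9×10⁻⁴ K⁻¹
Layer 3 at 2.2 °C → α = 0.97×10⁻⁴ K⁻¹
140 × 0.63 × 2.9×10⁻⁴ = 0.025578 m
Layer 2: 0.88 × 1.9×10⁻⁴ × 690 = 0.115368 m
Layer 3: 0.97×10⁻⁴ × 0.52 × 1300 = 0.065572 m
Δh = 0.025578 + 0.115368 + 0.065572 = 0.206518 m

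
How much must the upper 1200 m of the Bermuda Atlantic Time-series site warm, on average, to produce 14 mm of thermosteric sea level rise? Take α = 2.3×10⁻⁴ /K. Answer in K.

ΔT = Δh/(αH) = 0.014 / (2.3×10⁻⁴ × 1200) ≈ 0.05072 K

ΔT ≈ 0.051 K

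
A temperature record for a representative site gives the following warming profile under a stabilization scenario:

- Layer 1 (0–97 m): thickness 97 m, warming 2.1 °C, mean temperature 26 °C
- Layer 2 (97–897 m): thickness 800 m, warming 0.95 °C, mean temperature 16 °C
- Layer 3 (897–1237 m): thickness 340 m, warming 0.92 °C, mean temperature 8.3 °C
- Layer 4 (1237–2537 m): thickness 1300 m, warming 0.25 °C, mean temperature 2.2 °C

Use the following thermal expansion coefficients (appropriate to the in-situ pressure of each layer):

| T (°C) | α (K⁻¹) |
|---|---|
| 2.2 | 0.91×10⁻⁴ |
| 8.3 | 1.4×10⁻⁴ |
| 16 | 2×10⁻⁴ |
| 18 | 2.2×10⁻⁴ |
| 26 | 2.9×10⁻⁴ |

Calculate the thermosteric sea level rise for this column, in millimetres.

Layer 1 at 26 °C → α = 2.9×10⁻⁴ K⁻¹
Layer 2 at 16 °C → α = 2×10⁻⁴ K⁻¹
Layer 3 at 8.3 °C → α = 1.4×10⁻⁴ K⁻¹
Layer 4 at 2.2 °C → α = 0.91×10⁻⁴ K⁻¹
2.9×10⁻⁴ × 97 × 2.1 = 0.059073 m
Layer 2: 0.95 × 800 × 2×10⁻⁴ = 0.15200 m
Layer 3: 1.4×10⁻⁴ × 0.92 × 340 = 0.043792 m
0.91×10⁻⁴ × 1300 × 0.25 = 0.029575 m
Δh = 0.059073 + 0.15200 + 0.043792 + 0.029575 = 0.28444 m

Δh = 284 mm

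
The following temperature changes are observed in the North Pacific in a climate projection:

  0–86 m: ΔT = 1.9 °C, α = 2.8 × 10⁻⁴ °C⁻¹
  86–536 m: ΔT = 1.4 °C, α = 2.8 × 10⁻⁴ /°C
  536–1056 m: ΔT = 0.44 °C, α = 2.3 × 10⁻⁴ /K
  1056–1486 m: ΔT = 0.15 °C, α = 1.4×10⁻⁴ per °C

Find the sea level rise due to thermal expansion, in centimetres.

28.4 cm

1.9 × 86 × 2.8×10⁻⁴ = 0.045752 m
450 × 2.8×10⁻⁴ × 1.4 = 0.17640 m
0.44 × 2.3×10⁻⁴ × 520 = 0.052624 m
1056–1486 m: 430 × 1.4×10⁻⁴ × 0.15 = 0.00903 m
Δh = 0.045752 + 0.17640 + 0.052624 + 0.00903 = 0.283806 m ≈ 28.4 cm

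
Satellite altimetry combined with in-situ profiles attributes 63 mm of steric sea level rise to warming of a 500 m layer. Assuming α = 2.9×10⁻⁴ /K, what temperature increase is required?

ΔT = Δh/(αH) = 0.063 / (2.9×10⁻⁴ × 500) ≈ 0.4345 °C

about 0.43 °C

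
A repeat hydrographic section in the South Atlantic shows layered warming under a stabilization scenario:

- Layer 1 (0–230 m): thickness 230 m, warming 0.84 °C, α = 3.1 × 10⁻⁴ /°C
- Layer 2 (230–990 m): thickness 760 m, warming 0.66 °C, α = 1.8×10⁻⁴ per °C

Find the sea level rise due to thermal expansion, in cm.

15 cm of thermosteric rise

3.1×10⁻⁴ × 0.84 × 230 = 0.059892 m
230–990 m: 0.66 × 1.8×10⁻⁴ × 760 = 0.090288 m
Δh = 0.059892 + 0.090288 = 0.15018 m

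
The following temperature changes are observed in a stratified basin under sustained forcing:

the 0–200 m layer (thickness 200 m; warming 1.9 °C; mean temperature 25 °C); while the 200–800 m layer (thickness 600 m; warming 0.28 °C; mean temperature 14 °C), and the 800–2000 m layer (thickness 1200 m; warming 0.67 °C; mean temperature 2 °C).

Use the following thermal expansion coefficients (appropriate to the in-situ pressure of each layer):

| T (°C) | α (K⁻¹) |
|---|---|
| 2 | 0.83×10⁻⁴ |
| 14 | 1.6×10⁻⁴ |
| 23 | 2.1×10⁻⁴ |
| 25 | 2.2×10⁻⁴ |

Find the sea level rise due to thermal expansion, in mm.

Layer 1 at 25 °C → α = 2.2×10⁻⁴ K⁻¹
Layer 2 at 14 °C → α = 1.6×10⁻⁴ K⁻¹
Layer 3 at 2 °C → α = 0.83×10⁻⁴ K⁻¹
Layer 1: 2.2×10⁻⁴ × 1.9 × 200 = 0.08360 m
Layer 2: 600 × 0.28 × 1.6×10⁻⁴ = 0.02688 m
0.67 × 1200 × 0.83×10⁻⁴ = 0.066732 m
Δh = 0.08360 + 0.02688 + 0.066732 = 0.177212 m ≈ 177 mm

about 177 mm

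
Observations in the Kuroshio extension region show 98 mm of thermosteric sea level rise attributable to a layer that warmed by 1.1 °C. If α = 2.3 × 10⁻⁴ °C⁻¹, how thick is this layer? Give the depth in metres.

H ≈ 390 m

H = Δh/(αΔT) = 0.098 / (2.3×10⁻⁴ × 1.1) ≈ 387.4 m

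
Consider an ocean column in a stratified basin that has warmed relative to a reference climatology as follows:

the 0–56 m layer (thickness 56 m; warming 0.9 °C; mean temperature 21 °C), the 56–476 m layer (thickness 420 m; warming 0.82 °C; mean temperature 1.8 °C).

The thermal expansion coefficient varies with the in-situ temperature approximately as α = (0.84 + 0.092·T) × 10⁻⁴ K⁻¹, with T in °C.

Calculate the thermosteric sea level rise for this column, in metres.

Layer 1: α = (0.84 + 0.092×21)×10⁻⁴ = 2.772×10⁻⁴ K⁻¹
Layer 2: α = (0.84 + 0.092×1.8)×10⁻⁴ = 1.0056×10⁻⁴ K⁻¹
Layer 1: 2.772×10⁻⁴ × 0.9 × 56 = 0.01397088 m
420 × 0.82 × 1.0056×10⁻⁴ = 0.034632864 m
Δh = 0.01397088 + 0.034632864 = 0.048603744 m

0.0486 m of thermosteric rise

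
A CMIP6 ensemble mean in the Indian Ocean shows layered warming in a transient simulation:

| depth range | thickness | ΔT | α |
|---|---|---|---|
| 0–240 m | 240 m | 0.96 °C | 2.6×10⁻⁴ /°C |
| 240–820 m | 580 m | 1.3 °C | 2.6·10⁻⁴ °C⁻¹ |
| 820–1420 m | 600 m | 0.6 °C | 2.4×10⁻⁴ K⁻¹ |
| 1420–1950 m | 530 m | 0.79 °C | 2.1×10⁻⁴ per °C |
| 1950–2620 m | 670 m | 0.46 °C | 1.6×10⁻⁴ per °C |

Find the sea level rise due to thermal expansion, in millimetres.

about 480 mm

Layer 1: 240 × 2.6×10⁻⁴ × 0.96 = 0.059904 m
Layer 2: 580 × 1.3 × 2.6×10⁻⁴ = 0.19604 m
2.4×10⁻⁴ × 0.6 × 600 = 0.08640 m
530 × 0.79 × 2.1×10⁻⁴ = 0.087927 m
1950–2620 m: 0.46 × 670 × 1.6×10⁻⁴ = 0.049312 m
Δh = 0.059904 + 0.19604 + 0.08640 + 0.087927 + 0.049312 = 0.479583 m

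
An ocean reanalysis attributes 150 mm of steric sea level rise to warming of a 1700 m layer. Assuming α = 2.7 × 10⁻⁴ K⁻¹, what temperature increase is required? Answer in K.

0.327 K

ΔT = Δh/(αH) = 0.15 / (2.7×10⁻⁴ × 1700) ≈ 0.3268 K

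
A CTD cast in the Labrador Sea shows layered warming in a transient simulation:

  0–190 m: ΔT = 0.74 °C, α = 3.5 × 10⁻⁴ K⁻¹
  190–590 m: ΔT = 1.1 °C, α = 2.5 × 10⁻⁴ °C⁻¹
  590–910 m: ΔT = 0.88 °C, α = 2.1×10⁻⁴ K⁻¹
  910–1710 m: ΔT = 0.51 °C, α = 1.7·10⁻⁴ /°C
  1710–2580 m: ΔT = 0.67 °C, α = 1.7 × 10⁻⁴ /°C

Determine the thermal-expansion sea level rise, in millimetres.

387 mm of thermosteric rise

Layer 1: 0.74 × 3.5×10⁻⁴ × 190 = 0.04921 m
190–590 m: 2.5×10⁻⁴ × 1.1 × 400 = 0.11000 m
320 × 2.1×10⁻⁴ × 0.88 = 0.059136 m
800 × 0.51 × 1.7×10⁻⁴ = 0.06936 m
1710–2580 m: 0.67 × 870 × 1.7×10⁻⁴ = 0.099093 m
Δh = 0.04921 + 0.11000 + 0.059136 + 0.06936 + 0.099093 = 0.386799 m ≈ 387 mm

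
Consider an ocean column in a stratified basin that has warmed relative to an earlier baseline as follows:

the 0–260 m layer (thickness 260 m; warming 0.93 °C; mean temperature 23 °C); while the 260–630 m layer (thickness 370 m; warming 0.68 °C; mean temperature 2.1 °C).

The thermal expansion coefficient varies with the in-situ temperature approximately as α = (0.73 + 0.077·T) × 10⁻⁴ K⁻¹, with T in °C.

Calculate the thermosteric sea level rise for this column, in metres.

Δh ≈ 0.0829 m

Layer 1: α = (0.73 + 0.077×23)×10⁻⁴ = 2.501×10⁻⁴ K⁻¹
Layer 2: α = (0.73 + 0.077×2.1)×10⁻⁴ = 0.8917×10⁻⁴ K⁻¹
0.93 × 2.501×10⁻⁴ × 260 = 0.06047418 m
Layer 2: 370 × 0.68 × 0.8917×10⁻⁴ = 0.022435172 m
Δh = 0.06047418 + 0.022435172 = 0.082909352 m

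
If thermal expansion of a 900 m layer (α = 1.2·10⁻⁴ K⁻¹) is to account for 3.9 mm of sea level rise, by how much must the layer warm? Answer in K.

ΔT = Δh/(αH) = 0.0039 / (1.2×10⁻⁴ × 900) ≈ 0.03611 K

about 0.0361 K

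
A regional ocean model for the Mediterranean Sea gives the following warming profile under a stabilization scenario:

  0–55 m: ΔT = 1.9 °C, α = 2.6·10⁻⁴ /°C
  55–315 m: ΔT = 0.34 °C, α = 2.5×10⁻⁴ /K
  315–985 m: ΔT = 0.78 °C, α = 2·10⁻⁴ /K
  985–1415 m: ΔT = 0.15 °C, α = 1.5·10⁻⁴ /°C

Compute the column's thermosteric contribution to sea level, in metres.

0–55 m: 55 × 2.6×10⁻⁴ × 1.9 = 0.02717 m
0.34 × 2.5×10⁻⁴ × 260 = 0.02210 m
Layer 3: 0.78 × 2×10⁻⁴ × 670 = 0.10452 m
985–1415 m: 0.15 × 430 × 1.5×10⁻⁴ = 0.009675 m
Δh = 0.02717 + 0.02210 + 0.10452 + 0.009675 = 0.163465 m

Δh = 0.163 m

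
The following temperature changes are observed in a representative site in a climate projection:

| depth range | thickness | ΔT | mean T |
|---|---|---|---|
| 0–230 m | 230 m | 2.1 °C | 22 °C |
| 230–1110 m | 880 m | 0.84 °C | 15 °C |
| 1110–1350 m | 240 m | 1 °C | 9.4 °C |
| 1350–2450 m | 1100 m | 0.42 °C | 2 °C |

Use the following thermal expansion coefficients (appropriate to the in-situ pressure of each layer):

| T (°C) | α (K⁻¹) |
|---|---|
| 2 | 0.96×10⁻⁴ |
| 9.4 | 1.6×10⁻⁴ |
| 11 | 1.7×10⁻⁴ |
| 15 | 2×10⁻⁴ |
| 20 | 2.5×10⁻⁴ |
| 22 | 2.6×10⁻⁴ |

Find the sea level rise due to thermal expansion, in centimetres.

Layer 1 at 22 °C → α = 2.6×10⁻⁴ K⁻¹
Layer 2 at 15 °C → α = 2×10⁻⁴ K⁻¹
Layer 3 at 9.4 °C → α = 1.6×10⁻⁴ K⁻¹
Layer 4 at 2 °C → α = 0.96×10⁻⁴ K⁻¹
0–230 m: 2.6×10⁻⁴ × 230 × 2.1 = 0.12558 m
Layer 2: 0.84 × 2×10⁻⁴ × 880 = 0.14784 m
Layer 3: 1.6×10⁻⁴ × 240 × 1 = 0.03840 m
1350–2450 m: 0.42 × 1100 × 0.96×10⁻⁴ = 0.044352 m
Δh = 0.12558 + 0.14784 + 0.03840 + 0.044352 = 0.356172 m

35.6 cm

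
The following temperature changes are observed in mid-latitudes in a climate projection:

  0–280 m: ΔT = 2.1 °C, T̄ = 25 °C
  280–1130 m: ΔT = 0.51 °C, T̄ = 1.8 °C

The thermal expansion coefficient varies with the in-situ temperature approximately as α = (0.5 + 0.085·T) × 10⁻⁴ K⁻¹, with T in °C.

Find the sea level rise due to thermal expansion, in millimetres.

183 mm

Layer 1: α = (0.5 + 0.085×25)×10⁻⁴ = 2.625×10⁻⁴ K⁻¹
Layer 2: α = (0.5 + 0.085×1.8)×10⁻⁴ = 0.653×10⁻⁴ K⁻¹
0–280 m: 280 × 2.625×10⁻⁴ × 2.1 = 0.15435 m
280–1130 m: 850 × 0.653×10⁻⁴ × 0.51 = 0.02830755 m
Δh = 0.15435 + 0.02830755 = 0.18265755 m ≈ 183 mm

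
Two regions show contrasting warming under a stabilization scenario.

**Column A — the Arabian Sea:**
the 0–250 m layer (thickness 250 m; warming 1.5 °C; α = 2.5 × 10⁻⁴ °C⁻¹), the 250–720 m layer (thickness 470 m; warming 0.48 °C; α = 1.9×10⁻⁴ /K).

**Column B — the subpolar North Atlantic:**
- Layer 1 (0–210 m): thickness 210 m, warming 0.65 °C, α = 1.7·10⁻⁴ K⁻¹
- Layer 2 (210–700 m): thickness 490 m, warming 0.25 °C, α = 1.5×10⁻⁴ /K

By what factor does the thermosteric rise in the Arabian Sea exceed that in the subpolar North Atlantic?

A Layer 1: 1.5 × 2.5×10⁻⁴ × 250 = 0.09375 m
A Layer 2: 1.9×10⁻⁴ × 470 × 0.48 = 0.042864 m
A total: 0.136614 m
B 0.65 × 1.7×10⁻⁴ × 210 = 0.023205 m
B 490 × 1.5×10⁻⁴ × 0.25 = 0.018375 m
B total: 0.04158 m
Ratio: 0.136614 / 0.04158 ≈ 3.286

a factor of 3.3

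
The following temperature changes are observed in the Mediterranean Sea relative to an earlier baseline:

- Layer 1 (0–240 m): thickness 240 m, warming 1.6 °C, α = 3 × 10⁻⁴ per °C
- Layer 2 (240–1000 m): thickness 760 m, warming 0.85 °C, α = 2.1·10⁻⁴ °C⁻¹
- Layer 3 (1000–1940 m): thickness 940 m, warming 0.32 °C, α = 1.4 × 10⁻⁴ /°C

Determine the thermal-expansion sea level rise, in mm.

Δh = 290 mm

240 × 1.6 × 3×10⁻⁴ = 0.11520 m
2.1×10⁻⁴ × 760 × 0.85 = 0.13566 m
Layer 3: 940 × 1.4×10⁻⁴ × 0.32 = 0.042112 m
Δh = 0.11520 + 0.13566 + 0.042112 = 0.292972 m ≈ 290 mm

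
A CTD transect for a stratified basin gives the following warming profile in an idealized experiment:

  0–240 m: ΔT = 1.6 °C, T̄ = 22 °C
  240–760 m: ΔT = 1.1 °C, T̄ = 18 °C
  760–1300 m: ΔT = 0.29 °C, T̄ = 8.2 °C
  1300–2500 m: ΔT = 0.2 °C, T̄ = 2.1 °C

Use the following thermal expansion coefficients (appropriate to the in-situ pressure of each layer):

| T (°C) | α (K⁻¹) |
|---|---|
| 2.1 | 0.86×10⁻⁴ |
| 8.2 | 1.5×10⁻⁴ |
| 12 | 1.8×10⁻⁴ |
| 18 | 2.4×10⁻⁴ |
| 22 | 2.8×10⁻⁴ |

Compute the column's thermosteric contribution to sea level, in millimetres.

Δh ≈ 290 mm

Layer 1 at 22 °C → α = 2.8×10⁻⁴ K⁻¹
Layer 2 at 18 °C → α = 2.4×10⁻⁴ K⁻¹
Layer 3 at 8.2 °C → α = 1.5×10⁻⁴ K⁻¹
Layer 4 at 2.1 °C → α = 0.86×10⁻⁴ K⁻¹
2.8×10⁻⁴ × 1.6 × 240 = 0.10752 m
240–760 m: 1.1 × 520 × 2.4×10⁻⁴ = 0.13728 m
1.5×10⁻⁴ × 540 × 0.29 = 0.02349 m
Layer 4: 0.2 × 1200 × 0.86×10⁻⁴ = 0.02064 m
Δh = 0.10752 + 0.13728 + 0.02349 + 0.02064 = 0.28893 m ≈ 290 mm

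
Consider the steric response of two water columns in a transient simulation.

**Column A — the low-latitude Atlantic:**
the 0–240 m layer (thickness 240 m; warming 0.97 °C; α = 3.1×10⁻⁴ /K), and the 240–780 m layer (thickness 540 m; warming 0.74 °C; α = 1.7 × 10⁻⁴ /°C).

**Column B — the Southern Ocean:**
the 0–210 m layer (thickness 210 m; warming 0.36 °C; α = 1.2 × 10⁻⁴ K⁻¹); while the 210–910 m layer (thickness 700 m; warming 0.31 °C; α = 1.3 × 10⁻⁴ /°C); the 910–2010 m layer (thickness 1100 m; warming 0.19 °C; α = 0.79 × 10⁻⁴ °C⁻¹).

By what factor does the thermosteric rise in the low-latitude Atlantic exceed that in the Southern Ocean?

A 0–240 m: 0.97 × 240 × 3.1×10⁻⁴ = 0.072168 m
A Layer 2: 0.74 × 1.7×10⁻⁴ × 540 = 0.067932 m
A total: 0.14010 m
B Layer 1: 210 × 1.2×10⁻⁴ × 0.36 = 0.009072 m
B 210–910 m: 1.3×10⁻⁴ × 0.31 × 700 = 0.02821 m
B 910–2010 m: 0.19 × 1100 × 0.79×10⁻⁴ = 0.016511 m
B total: 0.053793 m
Ratio: 0.14010 / 0.053793 ≈ 2.604

a factor of 2.6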